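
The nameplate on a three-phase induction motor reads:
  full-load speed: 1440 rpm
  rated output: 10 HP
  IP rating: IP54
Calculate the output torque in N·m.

49.5 N·m

P_out = 10 × 746 = 7460 W
ω = 2π × 1440/60 = 150.8 rad/s
τ = P_out/ω = 7460/150.8 = 49.5 N·m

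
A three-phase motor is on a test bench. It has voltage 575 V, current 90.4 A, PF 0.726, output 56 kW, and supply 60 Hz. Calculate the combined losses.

P_in = √3·V·I·cosφ = 1.732×575×90.4×0.726 = 65361 W
P_out = 56000 W
Losses = P_in − P_out = 65361 − 56000 = 9361 W

9360 W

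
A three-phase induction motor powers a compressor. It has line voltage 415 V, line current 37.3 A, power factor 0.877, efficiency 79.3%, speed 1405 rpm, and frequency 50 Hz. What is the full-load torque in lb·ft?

P_in = √3·V·I·cosφ = 1.732 × 415 × 37.3 × 0.877 = 23513 W
P_out = η·P_in = 0.793 × 23513 = 18646 W
n = 1405 rpm
ω = 2π×1405/60 = 147.1 rad/s
τ = P_out/ω = 18646/147.1 = 126.8 N·m
In lb·ft: 126.8/1.356 = 93.5 lb·ft

93.5 lb·ft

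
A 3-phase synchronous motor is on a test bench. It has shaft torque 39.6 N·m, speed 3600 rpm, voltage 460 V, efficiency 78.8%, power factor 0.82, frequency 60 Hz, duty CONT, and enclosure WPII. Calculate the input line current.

ω = 2π×3600/60 = 377 rad/s; P_out = τω = 39.6 × 377 = 14929 W
P_in = P_out / η = 14929 / 0.788 = 18945 W
I_L = P_in / (√3·V_L·cosφ) = 18945 / (1.732 × 460 × 0.82) = 29 A

29 A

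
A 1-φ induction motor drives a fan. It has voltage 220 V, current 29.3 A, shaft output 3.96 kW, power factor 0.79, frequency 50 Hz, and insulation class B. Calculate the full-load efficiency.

77.8 %

P_out = 3.96 kW = 3960 W
P_in = V·I·cosφ = 220 × 29.3 × 0.79 = 5092 W
η = P_out / P_in = 3960 / 5092 = 0.778 = 77.8%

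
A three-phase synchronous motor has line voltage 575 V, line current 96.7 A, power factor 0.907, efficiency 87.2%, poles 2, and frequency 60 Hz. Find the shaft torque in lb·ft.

P_in = √3·V·I·cosφ = 1.732 × 575 × 96.7 × 0.907 = 87347 W
P_out = η·P_in = 0.872 × 87347 = 76167 W
n = n_s = 120×60/2 = 3600 rpm (synchronous)
ω = 2π×3600/60 = 377 rad/s
τ = P_out/ω = 76167/377 = 202 N·m
In lb·ft: 202/1.356 = 149 lb·ft

149 lb·ft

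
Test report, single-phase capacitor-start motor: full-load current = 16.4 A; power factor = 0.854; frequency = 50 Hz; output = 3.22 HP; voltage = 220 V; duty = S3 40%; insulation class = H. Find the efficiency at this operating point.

78.0 %

P_out = 3.22 × 746 = 2402 W
P_in = V·I·cosφ = 220 × 16.4 × 0.854 = 3081 W
η = P_out / P_in = 2402 / 3081 = 0.780 = 78.0%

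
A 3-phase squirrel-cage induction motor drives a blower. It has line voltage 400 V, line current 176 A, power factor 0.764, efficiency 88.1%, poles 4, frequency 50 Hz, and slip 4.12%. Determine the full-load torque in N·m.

P_in = √3·V·I·cosφ = 1.732 × 400 × 176 × 0.764 = 93157 W
P_out = η·P_in = 0.881 × 93157 = 82071 W
n_s = 120×50/4 = 1500 rpm; n = 1500×(1−0.0412) = 1438 rpm
ω = 2π×1438/60 = 150.6 rad/s
τ = P_out/ω = 82071/150.6 = 545 N·m

545 N·m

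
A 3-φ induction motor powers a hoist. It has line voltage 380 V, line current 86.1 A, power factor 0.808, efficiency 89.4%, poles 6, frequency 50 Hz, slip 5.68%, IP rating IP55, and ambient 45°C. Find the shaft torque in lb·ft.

306 lb·ft

P_in = √3·V·I·cosφ = 1.732 × 380 × 86.1 × 0.808 = 45787 W
P_out = η·P_in = 0.894 × 45787 = 40934 W
n_s = 120×50/6 = 1000 rpm; n = 1000×(1−0.0568) = 943 rpm
ω = 2π×943/60 = 98.75 rad/s
τ = P_out/ω = 40934/98.75 = 414.5 N·m
In lb·ft: 414.5/1.356 = 306 lb·ft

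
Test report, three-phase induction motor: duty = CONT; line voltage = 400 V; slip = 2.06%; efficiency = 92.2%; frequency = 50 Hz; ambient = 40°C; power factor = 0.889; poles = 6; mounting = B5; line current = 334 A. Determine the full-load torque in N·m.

1850 N·m

P_in = √3·V·I·cosφ = 1.732 × 400 × 334 × 0.889 = 205710 W
P_out = η·P_in = 0.922 × 205710 = 189665 W
n_s = 120×50/6 = 1000 rpm; n = 1000×(1−0.0206) = 979 rpm
ω = 2π×979/60 = 102.5 rad/s
τ = P_out/ω = 189665/102.5 = 1850 N·m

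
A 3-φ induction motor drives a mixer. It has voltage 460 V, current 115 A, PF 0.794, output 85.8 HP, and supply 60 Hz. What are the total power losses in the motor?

P_in = √3·V·I·cosφ = 1.732×460×115×0.794 = 72749 W
P_out = 85.8×746 = 64007 W
Losses = P_in − P_out = 72749 − 64007 = 8742 W

8740 W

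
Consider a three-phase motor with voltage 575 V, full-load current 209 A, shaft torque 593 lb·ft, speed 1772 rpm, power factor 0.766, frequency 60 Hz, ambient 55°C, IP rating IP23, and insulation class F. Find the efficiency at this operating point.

93.6 %

τ = 593 lb·ft × 1.356 = 804.1 N·m
ω = 2π × 1772/60 = 185.6 rad/s; P_out = τω = 804.1 × 185.6 = 149241 W
P_in = √3·V_L·I_L·cosφ = 1.732 × 575 × 209 × 0.766 = 159438 W
η = P_out / P_in = 149241 / 159438 = 0.936 = 93.6%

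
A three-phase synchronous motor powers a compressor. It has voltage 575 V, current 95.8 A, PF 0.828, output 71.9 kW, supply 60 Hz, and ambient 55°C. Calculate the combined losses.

7100 W

P_in = √3·V·I·cosφ = 1.732×575×95.8×0.828 = 78997 W
P_out = 71900 W
Losses = P_in − P_out = 78997 − 71900 = 7097 W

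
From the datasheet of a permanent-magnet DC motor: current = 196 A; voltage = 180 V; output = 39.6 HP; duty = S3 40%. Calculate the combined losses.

5740 W

P_in = V·I = 180×196 = 35280 W
P_out = 39.6×746 = 29542 W
Losses = P_in − P_out = 35280 − 29542 = 5738 W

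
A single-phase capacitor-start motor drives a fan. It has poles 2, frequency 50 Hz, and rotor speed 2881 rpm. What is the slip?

n_s = 120f/p = 120×50/2 = 3000 rpm
s = (n_s − n)/n_s = (3000 − 2881)/3000 = 0.0397

3.97 %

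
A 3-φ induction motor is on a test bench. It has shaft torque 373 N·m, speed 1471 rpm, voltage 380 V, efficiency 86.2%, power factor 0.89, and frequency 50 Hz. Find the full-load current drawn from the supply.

114 A

ω = 2π×1471/60 = 154 rad/s; P_out = τω = 373 × 154 = 57442 W
P_in = P_out / η = 57442 / 0.862 = 66638 W
I_L = P_in / (√3·V_L·cosφ) = 66638 / (1.732 × 380 × 0.89) = 114 A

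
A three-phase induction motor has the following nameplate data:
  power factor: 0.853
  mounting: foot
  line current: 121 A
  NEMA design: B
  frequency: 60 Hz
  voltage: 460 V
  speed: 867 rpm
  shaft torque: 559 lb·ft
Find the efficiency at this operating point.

83.7 %

τ = 559 lb·ft × 1.356 = 758 N·m
ω = 2π × 867/60 = 90.79 rad/s; P_out = τω = 758 × 90.79 = 68819 W
P_in = √3·V_L·I_L·cosφ = 1.732 × 460 × 121 × 0.853 = 82232 W
η = P_out / P_in = 68819 / 82232 = 0.837 = 83.7%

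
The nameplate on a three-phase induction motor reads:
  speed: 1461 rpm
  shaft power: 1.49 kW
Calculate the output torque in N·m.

ω = 2π × 1461/60 = 153 rad/s
τ = P/ω = 1490/153 = 9.74 N·m

9.74 N·m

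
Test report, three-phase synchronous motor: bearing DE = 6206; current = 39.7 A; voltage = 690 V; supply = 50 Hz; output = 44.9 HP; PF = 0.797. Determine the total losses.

4.32 kW

P_in = √3·V·I·cosφ = 1.732×690×39.7×0.797 = 37813 W
P_out = 44.9×746 = 33495 W
Losses = P_in − P_out = 37813 − 33495 = 4318 W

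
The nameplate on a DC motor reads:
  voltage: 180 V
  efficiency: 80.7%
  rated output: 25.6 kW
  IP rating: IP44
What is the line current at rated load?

176 A

P_out = 25.6 kW = 25600 W
P_in = P_out / η = 25600 / 0.807 = 31722 W
I = P_in / V = 31722 / 180 = 176 A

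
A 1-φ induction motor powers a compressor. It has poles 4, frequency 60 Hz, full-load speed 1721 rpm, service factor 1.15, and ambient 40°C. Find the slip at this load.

n_s = 120f/p = 120×60/4 = 1800 rpm
s = (n_s − n)/n_s = (1800 − 1721)/1800 = 0.0439

4.39 %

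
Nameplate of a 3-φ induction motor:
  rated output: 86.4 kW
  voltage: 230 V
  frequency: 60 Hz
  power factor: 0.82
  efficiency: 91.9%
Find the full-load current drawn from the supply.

288 A

P_out = 86.4 kW = 86400 W
P_in = P_out / η = 86400 / 0.919 = 94015 W
I_L = P_in / (√3·V_L·cosφ) = 94015 / (1.732 × 230 × 0.82) = 288 A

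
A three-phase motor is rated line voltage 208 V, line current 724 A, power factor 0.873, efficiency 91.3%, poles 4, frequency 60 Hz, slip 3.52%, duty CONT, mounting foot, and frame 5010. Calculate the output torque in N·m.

P_in = √3·V·I·cosφ = 1.732 × 208 × 724 × 0.873 = 227701 W
P_out = η·P_in = 0.913 × 227701 = 207891 W
n_s = 120×60/4 = 1800 rpm; n = 1800×(1−0.0352) = 1737 rpm
ω = 2π×1737/60 = 181.9 rad/s
τ = P_out/ω = 207891/181.9 = 1140 N·m

1140 N·m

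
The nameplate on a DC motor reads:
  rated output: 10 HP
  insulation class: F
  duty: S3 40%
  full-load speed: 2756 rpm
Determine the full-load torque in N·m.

P_out = 10 × 746 = 7460 W
ω = 2π × 2756/60 = 288.6 rad/s
τ = P_out/ω = 7460/288.6 = 25.8 N·m

25.8 N·m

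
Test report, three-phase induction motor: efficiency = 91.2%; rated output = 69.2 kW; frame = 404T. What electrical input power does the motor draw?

P_out = 69200 W
P_in = P_out/η = 69200/0.912 = 75877 W = 75.9 kW

75.9 kW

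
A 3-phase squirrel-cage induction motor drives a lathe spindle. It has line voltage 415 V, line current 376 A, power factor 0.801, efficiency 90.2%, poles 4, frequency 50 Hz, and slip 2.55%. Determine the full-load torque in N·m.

1280 N·m

P_in = √3·V·I·cosφ = 1.732 × 415 × 376 × 0.801 = 216479 W
P_out = η·P_in = 0.902 × 216479 = 195264 W
n_s = 120×50/4 = 1500 rpm; n = 1500×(1−0.0255) = 1462 rpm
ω = 2π×1462/60 = 153.1 rad/s
τ = P_out/ω = 195264/153.1 = 1280 N·m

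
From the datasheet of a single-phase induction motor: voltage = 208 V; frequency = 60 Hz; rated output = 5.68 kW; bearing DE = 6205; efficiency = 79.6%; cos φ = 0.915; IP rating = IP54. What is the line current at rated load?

37.5 A

P_out = 5.68 kW = 5680 W
P_in = P_out / η = 5680 / 0.796 = 7136 W
I = P_in / (V·cosφ) = 7136 / (208 × 0.915) = 37.5 A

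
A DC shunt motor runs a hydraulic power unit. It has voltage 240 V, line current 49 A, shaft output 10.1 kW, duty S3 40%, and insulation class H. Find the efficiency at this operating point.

85.9 %

P_out = 10.1 kW = 10100 W
P_in = V·I = 240 × 49 = 11760 W
η = P_out / P_in = 10100 / 11760 = 0.859 = 85.9%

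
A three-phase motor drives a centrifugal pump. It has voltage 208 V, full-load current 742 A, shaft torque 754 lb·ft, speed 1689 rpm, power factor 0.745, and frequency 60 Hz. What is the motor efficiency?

τ = 754 lb·ft × 1.356 = 1022 N·m
ω = 2π × 1689/60 = 176.9 rad/s; P_out = τω = 1022 × 176.9 = 180792 W
P_in = √3·V_L·I_L·cosφ = 1.732 × 208 × 742 × 0.745 = 199146 W
η = P_out / P_in = 180792 / 199146 = 0.908 = 90.8%

90.8 %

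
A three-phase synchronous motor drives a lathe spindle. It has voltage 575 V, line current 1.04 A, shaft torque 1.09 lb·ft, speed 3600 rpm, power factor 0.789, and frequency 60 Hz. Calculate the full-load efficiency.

68.2 %

τ = 1.09 lb·ft × 1.356 = 1.478 N·m
ω = 2π × 3600/60 = 377 rad/s; P_out = τω = 1.478 × 377 = 557 W
P_in = √3·V_L·I_L·cosφ = 1.732 × 575 × 1.04 × 0.789 = 817 W
η = P_out / P_in = 557 / 817 = 0.682 = 68.2%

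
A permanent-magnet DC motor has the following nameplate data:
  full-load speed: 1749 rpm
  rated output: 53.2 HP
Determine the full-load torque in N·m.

217 N·m

P_out = 53.2 × 746 = 39687 W
ω = 2π × 1749/60 = 183.2 rad/s
τ = P_out/ω = 39687/183.2 = 217 N·m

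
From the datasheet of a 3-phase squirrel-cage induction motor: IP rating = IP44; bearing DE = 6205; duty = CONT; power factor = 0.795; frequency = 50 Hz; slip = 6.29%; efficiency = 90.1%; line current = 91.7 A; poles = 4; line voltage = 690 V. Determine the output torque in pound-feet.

393 lb·ft

P_in = √3·V·I·cosφ = 1.732 × 690 × 91.7 × 0.795 = 87123 W
P_out = η·P_in = 0.901 × 87123 = 78498 W
n_s = 120×50/4 = 1500 rpm; n = 1500×(1−0.0629) = 1406 rpm
ω = 2π×1406/60 = 147.2 rad/s
τ = P_out/ω = 78498/147.2 = 533.3 N·m
In lb·ft: 533.3/1.356 = 393 lb·ft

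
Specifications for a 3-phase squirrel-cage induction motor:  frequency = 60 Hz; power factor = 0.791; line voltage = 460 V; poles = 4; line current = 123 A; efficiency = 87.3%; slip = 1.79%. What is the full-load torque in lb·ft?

P_in = √3·V·I·cosφ = 1.732 × 460 × 123 × 0.791 = 77515 W
P_out = η·P_in = 0.873 × 77515 = 67671 W
n_s = 120×60/4 = 1800 rpm; n = 1800×(1−0.0179) = 1768 rpm
ω = 2π×1768/60 = 185.1 rad/s
τ = P_out/ω = 67671/185.1 = 365.6 N·m
In lb·ft: 365.6/1.356 = 270 lb·ft

270 lb·ft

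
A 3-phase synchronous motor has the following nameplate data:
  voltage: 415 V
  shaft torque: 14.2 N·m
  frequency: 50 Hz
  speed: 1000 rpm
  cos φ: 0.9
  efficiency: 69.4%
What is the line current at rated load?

ω = 2π×1000/60 = 104.7 rad/s; P_out = τω = 14.2 × 104.7 = 1487 W
P_in = P_out / η = 1487 / 0.694 = 2143 W
I_L = P_in / (√3·V_L·cosφ) = 2143 / (1.732 × 415 × 0.9) = 3.31 A

3.31 A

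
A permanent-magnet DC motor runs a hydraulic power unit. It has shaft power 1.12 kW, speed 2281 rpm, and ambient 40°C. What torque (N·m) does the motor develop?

ω = 2π × 2281/60 = 238.9 rad/s
τ = P/ω = 1120/238.9 = 4.69 N·m

4.69 N·m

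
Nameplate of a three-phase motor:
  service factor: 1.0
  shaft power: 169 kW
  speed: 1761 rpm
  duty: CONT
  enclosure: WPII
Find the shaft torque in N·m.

ω = 2π × 1761/60 = 184.4 rad/s
τ = P/ω = 169000/184.4 = 916 N·m

916 N·m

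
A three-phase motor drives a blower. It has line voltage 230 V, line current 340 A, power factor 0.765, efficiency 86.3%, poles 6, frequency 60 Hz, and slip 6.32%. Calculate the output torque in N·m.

760 N·m

P_in = √3·V·I·cosφ = 1.732 × 230 × 340 × 0.765 = 103613 W
P_out = η·P_in = 0.863 × 103613 = 89418 W
n_s = 120×60/6 = 1200 rpm; n = 1200×(1−0.0632) = 1124 rpm
ω = 2π×1124/60 = 117.7 rad/s
τ = P_out/ω = 89418/117.7 = 760 N·m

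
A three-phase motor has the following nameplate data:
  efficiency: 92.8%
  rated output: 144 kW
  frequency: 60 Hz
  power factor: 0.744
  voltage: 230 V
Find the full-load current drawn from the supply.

P_out = 144 kW = 144000 W
P_in = P_out / η = 144000 / 0.928 = 155172 W
I_L = P_in / (√3·V_L·cosφ) = 155172 / (1.732 × 230 × 0.744) = 524 A

524 A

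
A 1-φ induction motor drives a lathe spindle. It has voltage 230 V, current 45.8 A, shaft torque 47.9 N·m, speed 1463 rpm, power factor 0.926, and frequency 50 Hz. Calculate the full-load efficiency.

ω = 2π × 1463/60 = 153.2 rad/s; P_out = τω = 47.9 × 153.2 = 7338 W
P_in = V·I·cosφ = 230 × 45.8 × 0.926 = 9754 W
η = P_out / P_in = 7338 / 9754 = 0.752 = 75.2%

75.2 %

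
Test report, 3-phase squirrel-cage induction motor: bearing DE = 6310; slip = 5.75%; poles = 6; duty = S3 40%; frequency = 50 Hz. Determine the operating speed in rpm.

n_s = 120f/p = 120×50/6 = 1000 rpm
n = n_s(1 − s) = 1000 × (1 − 0.0575) = 942 rpm

942 rpm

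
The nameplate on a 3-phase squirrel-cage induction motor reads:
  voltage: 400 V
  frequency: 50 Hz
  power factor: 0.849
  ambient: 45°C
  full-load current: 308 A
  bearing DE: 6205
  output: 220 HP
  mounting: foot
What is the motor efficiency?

P_out = 220 × 746 = 164120 W
P_in = √3·V_L·I_L·cosφ = 1.732 × 400 × 308 × 0.849 = 181162 W
η = P_out / P_in = 164120 / 181162 = 0.906 = 90.6%

90.6 %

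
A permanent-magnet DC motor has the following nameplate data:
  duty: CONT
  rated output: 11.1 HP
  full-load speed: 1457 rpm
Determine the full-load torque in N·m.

54.3 N·m

P_out = 11.1 × 746 = 8281 W
ω = 2π × 1457/60 = 152.6 rad/s
τ = P_out/ω = 8281/152.6 = 54.3 N·m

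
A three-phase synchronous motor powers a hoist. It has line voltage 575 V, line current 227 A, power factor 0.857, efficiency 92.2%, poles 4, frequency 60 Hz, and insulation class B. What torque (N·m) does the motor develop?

P_in = √3·V·I·cosφ = 1.732 × 575 × 227 × 0.857 = 193741 W
P_out = η·P_in = 0.922 × 193741 = 178629 W
n = n_s = 120×60/4 = 1800 rpm (synchronous)
ω = 2π×1800/60 = 188.5 rad/s
τ = P_out/ω = 178629/188.5 = 948 N·m

948 N·m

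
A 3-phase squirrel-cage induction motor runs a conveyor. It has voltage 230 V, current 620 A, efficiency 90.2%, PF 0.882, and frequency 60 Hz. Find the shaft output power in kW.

P_in = √3·V·I·cosφ = 1.732 × 230 × 620 × 0.882 = 217839 W
P_out = η·P_in = 0.902 × 217839 = 196491 W

196 kW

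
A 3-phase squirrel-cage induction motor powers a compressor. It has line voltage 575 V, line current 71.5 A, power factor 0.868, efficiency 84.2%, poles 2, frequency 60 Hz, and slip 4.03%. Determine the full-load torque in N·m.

P_in = √3·V·I·cosφ = 1.732 × 575 × 71.5 × 0.868 = 61808 W
P_out = η·P_in = 0.842 × 61808 = 52042 W
n_s = 120×60/2 = 3600 rpm; n = 3600×(1−0.0403) = 3455 rpm
ω = 2π×3455/60 = 361.8 rad/s
τ = P_out/ω = 52042/361.8 = 144 N·m

144 N·m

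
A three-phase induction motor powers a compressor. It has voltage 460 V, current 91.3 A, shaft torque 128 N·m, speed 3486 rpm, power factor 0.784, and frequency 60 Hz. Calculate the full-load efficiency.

81.9 %

ω = 2π × 3486/60 = 365.1 rad/s; P_out = τω = 128 × 365.1 = 46733 W
P_in = √3·V_L·I_L·cosφ = 1.732 × 460 × 91.3 × 0.784 = 57029 W
η = P_out / P_in = 46733 / 57029 = 0.819 = 81.9%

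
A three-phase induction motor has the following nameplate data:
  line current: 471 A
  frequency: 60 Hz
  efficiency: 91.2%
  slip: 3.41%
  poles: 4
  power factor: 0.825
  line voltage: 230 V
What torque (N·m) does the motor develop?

775 N·m

P_in = √3·V·I·cosφ = 1.732 × 230 × 471 × 0.825 = 154793 W
P_out = η·P_in = 0.912 × 154793 = 141171 W
n_s = 120×60/4 = 1800 rpm; n = 1800×(1−0.0341) = 1739 rpm
ω = 2π×1739/60 = 182.1 rad/s
τ = P_out/ω = 141171/182.1 = 775 N·m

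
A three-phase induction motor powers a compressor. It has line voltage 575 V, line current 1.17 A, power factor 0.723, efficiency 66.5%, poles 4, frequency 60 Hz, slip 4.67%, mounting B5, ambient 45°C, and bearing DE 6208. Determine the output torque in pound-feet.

P_in = √3·V·I·cosφ = 1.732 × 575 × 1.17 × 0.723 = 842 W
P_out = η·P_in = 0.665 × 842 = 560 W
n_s = 120×60/4 = 1800 rpm; n = 1800×(1−0.0467) = 1716 rpm
ω = 2π×1716/60 = 179.7 rad/s
τ = P_out/ω = 560/179.7 = 3.116 N·m
In lb·ft: 3.116/1.356 = 2.3 lb·ft

2.3 lb·ft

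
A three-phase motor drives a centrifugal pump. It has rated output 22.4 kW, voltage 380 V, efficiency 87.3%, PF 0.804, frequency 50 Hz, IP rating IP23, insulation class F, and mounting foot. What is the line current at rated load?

P_out = 22.4 kW = 22400 W
P_in = P_out / η = 22400 / 0.873 = 25659 W
I_L = P_in / (√3·V_L·cosφ) = 25659 / (1.732 × 380 × 0.804) = 48.5 A

48.5 A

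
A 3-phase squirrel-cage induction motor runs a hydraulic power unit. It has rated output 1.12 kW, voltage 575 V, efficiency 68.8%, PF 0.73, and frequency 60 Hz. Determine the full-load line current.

2.24 A

P_out = 1.12 kW = 1120 W
P_in = P_out / η = 1120 / 0.688 = 1628 W
I_L = P_in / (√3·V_L·cosφ) = 1628 / (1.732 × 575 × 0.73) = 2.24 A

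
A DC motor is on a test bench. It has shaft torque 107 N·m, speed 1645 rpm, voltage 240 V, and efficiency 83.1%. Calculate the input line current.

92.4 A

ω = 2π×1645/60 = 172.3 rad/s; P_out = τω = 107 × 172.3 = 18436 W
P_in = P_out / η = 18436 / 0.831 = 22185 W
I = P_in / V = 22185 / 240 = 92.4 A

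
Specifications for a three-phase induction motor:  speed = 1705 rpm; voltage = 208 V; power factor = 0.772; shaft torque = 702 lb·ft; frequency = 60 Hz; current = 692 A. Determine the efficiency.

τ = 702 lb·ft × 1.356 = 951.9 N·m
ω = 2π × 1705/60 = 178.5 rad/s; P_out = τω = 951.9 × 178.5 = 169914 W
P_in = √3·V_L·I_L·cosφ = 1.732 × 208 × 692 × 0.772 = 192457 W
η = P_out / P_in = 169914 / 192457 = 0.883 = 88.3%

88.3 %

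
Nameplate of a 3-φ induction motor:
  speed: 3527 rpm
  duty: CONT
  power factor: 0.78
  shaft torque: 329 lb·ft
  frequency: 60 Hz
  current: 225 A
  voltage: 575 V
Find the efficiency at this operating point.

94.3 %

τ = 329 lb·ft × 1.356 = 446.1 N·m
ω = 2π × 3527/60 = 369.3 rad/s; P_out = τω = 446.1 × 369.3 = 164745 W
P_in = √3·V_L·I_L·cosφ = 1.732 × 575 × 225 × 0.78 = 174780 W
η = P_out / P_in = 164745 / 174780 = 0.943 = 94.3%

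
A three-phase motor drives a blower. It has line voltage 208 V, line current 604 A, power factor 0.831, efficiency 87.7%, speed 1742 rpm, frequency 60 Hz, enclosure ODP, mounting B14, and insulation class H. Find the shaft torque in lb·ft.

P_in = √3·V·I·cosφ = 1.732 × 208 × 604 × 0.831 = 180821 W
P_out = η·P_in = 0.877 × 180821 = 158580 W
n = 1742 rpm
ω = 2π×1742/60 = 182.4 rad/s
τ = P_out/ω = 158580/182.4 = 869.4 N·m
In lb·ft: 869.4/1.356 = 641 lb·ft

641 lb·ft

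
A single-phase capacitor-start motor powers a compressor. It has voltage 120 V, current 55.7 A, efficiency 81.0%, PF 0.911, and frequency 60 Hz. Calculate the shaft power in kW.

P_in = V·I·cosφ = 120 × 55.7 × 0.911 = 6089 W
P_out = η·P_in = 0.81 × 6089 = 4932 W

4.93 kW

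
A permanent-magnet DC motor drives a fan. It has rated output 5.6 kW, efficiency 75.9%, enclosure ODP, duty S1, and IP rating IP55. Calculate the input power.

P_out = 5600 W
P_in = P_out/η = 5600/0.759 = 7378 W = 7.38 kW

7.38 kW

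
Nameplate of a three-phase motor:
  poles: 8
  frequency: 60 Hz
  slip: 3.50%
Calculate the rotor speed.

868 rpm

n_s = 120f/p = 120×60/8 = 900 rpm
n = n_s(1 − s) = 900 × (1 − 0.035) = 868 rpm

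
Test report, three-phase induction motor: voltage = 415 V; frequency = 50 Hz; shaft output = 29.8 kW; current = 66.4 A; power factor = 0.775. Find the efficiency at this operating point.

P_out = 29.8 kW = 29800 W
P_in = √3·V_L·I_L·cosφ = 1.732 × 415 × 66.4 × 0.775 = 36988 W
η = P_out / P_in = 29800 / 36988 = 0.806 = 80.6%

80.6 %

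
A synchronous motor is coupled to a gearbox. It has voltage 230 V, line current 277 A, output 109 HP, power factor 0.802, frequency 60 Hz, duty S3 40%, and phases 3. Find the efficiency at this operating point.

P_out = 109 × 746 = 81314 W
P_in = √3·V_L·I_L·cosφ = 1.732 × 230 × 277 × 0.802 = 88497 W
η = P_out / P_in = 81314 / 88497 = 0.919 = 91.9%

91.9 %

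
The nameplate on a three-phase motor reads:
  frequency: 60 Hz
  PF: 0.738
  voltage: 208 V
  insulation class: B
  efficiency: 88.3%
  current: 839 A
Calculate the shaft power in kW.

P_in = √3·V·I·cosφ = 1.732 × 208 × 839 × 0.738 = 223064 W
P_out = η·P_in = 0.883 × 223064 = 196966 W

197 kW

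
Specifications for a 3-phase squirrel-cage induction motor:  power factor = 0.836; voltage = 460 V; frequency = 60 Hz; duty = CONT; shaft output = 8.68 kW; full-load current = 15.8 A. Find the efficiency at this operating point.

P_out = 8.68 kW = 8680 W
P_in = √3·V_L·I_L·cosφ = 1.732 × 460 × 15.8 × 0.836 = 10524 W
η = P_out / P_in = 8680 / 10524 = 0.825 = 82.5%

82.5 %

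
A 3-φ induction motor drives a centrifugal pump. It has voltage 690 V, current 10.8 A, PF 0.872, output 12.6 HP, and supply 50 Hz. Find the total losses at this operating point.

1860 W

P_in = √3·V·I·cosφ = 1.732×690×10.8×0.872 = 11255 W
P_out = 12.6×746 = 9400 W
Losses = P_in − P_out = 11255 − 9400 = 1855 W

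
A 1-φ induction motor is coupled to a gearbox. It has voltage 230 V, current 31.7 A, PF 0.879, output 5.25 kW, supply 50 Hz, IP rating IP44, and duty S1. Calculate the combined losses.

P_in = V·I·cosφ = 230×31.7×0.879 = 6409 W
P_out = 5250 W
Losses = P_in − P_out = 6409 − 5250 = 1159 W

1160 W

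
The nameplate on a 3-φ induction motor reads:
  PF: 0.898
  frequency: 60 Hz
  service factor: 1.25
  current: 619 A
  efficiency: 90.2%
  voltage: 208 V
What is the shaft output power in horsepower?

P_in = √3·V·I·cosφ = 1.732 × 208 × 619 × 0.898 = 200253 W
P_out = η·P_in = 0.902 × 200253 = 180628 W
= 180628/746 = 242 HP

242 HP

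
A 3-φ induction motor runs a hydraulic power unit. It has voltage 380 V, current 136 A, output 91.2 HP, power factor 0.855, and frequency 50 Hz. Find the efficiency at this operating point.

88.9 %

P_out = 91.2 × 746 = 68035 W
P_in = √3·V_L·I_L·cosφ = 1.732 × 380 × 136 × 0.855 = 76531 W
η = P_out / P_in = 68035 / 76531 = 0.889 = 88.9%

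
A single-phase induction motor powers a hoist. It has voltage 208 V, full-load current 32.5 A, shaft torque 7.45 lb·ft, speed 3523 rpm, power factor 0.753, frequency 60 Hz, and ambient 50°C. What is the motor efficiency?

τ = 7.45 lb·ft × 1.356 = 10.1 N·m
ω = 2π × 3523/60 = 368.9 rad/s; P_out = τω = 10.1 × 368.9 = 3726 W
P_in = V·I·cosφ = 208 × 32.5 × 0.753 = 5090 W
η = P_out / P_in = 3726 / 5090 = 0.732 = 73.2%

73.2 %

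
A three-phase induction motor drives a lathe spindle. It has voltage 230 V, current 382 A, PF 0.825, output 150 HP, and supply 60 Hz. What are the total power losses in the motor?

13600 W

P_in = √3·V·I·cosφ = 1.732×230×382×0.825 = 125543 W
P_out = 150×746 = 111900 W
Losses = P_in − P_out = 125543 − 111900 = 13643 W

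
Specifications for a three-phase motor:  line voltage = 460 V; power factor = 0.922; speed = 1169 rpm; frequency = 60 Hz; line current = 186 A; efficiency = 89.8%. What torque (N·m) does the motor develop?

1000 N·m

P_in = √3·V·I·cosφ = 1.732 × 460 × 186 × 0.922 = 136631 W
P_out = η·P_in = 0.898 × 136631 = 122695 W
n = 1169 rpm
ω = 2π×1169/60 = 122.4 rad/s
τ = P_out/ω = 122695/122.4 = 1000 N·m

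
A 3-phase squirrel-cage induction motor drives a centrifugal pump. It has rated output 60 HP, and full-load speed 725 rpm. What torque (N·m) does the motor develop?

590 N·m

P_out = 60 × 746 = 44760 W
ω = 2π × 725/60 = 75.92 rad/s
τ = P_out/ω = 44760/75.92 = 590 N·m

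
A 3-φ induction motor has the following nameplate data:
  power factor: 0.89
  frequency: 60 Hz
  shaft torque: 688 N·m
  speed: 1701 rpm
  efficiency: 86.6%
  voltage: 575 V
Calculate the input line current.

ω = 2π×1701/60 = 178.1 rad/s; P_out = τω = 688 × 178.1 = 122533 W
P_in = P_out / η = 122533 / 0.866 = 141493 W
I_L = P_in / (√3·V_L·cosφ) = 141493 / (1.732 × 575 × 0.89) = 160 A

160 A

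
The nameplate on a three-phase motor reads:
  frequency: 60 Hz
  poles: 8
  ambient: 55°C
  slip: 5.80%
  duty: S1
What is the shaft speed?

n_s = 120f/p = 120×60/8 = 900 rpm
n = n_s(1 − s) = 900 × (1 − 0.058) = 848 rpm

848 rpm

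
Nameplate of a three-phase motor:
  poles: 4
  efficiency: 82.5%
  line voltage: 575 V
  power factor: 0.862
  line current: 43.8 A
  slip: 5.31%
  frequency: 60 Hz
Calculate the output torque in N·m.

174 N·m

P_in = √3·V·I·cosφ = 1.732 × 575 × 43.8 × 0.862 = 37601 W
P_out = η·P_in = 0.825 × 37601 = 31021 W
n_s = 120×60/4 = 1800 rpm; n = 1800×(1−0.0531) = 1704 rpm
ω = 2π×1704/60 = 178.4 rad/s
τ = P_out/ω = 31021/178.4 = 174 N·m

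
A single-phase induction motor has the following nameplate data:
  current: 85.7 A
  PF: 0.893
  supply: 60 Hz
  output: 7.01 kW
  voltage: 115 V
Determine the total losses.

1.79 kW

P_in = V·I·cosφ = 115×85.7×0.893 = 8801 W
P_out = 7010 W
Losses = P_in − P_out = 8801 − 7010 = 1791 W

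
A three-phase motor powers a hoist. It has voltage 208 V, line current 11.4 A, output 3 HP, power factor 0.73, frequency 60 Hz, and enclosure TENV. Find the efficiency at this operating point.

P_out = 3 × 746 = 2238 W
P_in = √3·V_L·I_L·cosφ = 1.732 × 208 × 11.4 × 0.73 = 2998 W
η = P_out / P_in = 2238 / 2998 = 0.746 = 74.6%

74.6 %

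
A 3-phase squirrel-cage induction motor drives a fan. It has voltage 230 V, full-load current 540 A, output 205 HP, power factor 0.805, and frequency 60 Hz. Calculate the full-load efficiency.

P_out = 205 × 746 = 152930 W
P_in = √3·V_L·I_L·cosφ = 1.732 × 230 × 540 × 0.805 = 173167 W
η = P_out / P_in = 152930 / 173167 = 0.883 = 88.3%

88.3 %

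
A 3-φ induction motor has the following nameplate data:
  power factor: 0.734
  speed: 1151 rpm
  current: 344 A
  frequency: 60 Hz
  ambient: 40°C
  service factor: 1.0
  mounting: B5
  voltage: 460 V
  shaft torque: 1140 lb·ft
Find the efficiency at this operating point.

92.6 %

τ = 1140 lb·ft × 1.356 = 1546 N·m
ω = 2π × 1151/60 = 120.5 rad/s; P_out = τω = 1546 × 120.5 = 186293 W
P_in = √3·V_L·I_L·cosφ = 1.732 × 460 × 344 × 0.734 = 201169 W
η = P_out / P_in = 186293 / 201169 = 0.926 = 92.6%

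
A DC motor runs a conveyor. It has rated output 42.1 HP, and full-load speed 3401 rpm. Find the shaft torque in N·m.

88.2 N·m

P_out = 42.1 × 746 = 31407 W
ω = 2π × 3401/60 = 356.2 rad/s
τ = P_out/ω = 31407/356.2 = 88.2 N·m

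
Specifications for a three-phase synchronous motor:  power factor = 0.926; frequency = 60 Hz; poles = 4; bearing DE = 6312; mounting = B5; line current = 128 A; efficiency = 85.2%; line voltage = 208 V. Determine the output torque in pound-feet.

P_in = √3·V·I·cosφ = 1.732 × 208 × 128 × 0.926 = 42700 W
P_out = η·P_in = 0.852 × 42700 = 36380 W
n = n_s = 120×60/4 = 1800 rpm (synchronous)
ω = 2π×1800/60 = 188.5 rad/s
τ = P_out/ω = 36380/188.5 = 193 N·m
In lb·ft: 193/1.356 = 142 lb·ft

142 lb·ft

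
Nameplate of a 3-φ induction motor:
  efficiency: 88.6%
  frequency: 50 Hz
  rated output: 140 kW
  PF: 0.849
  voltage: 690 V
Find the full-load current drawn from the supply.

P_out = 140 kW = 140000 W
P_in = P_out / η = 140000 / 0.886 = 158014 W
I_L = P_in / (√3·V_L·cosφ) = 158014 / (1.732 × 690 × 0.849) = 156 A

156 A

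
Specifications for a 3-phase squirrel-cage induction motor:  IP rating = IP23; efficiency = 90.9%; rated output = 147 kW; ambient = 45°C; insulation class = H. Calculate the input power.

P_out = 147000 W
P_in = P_out/η = 147000/0.909 = 161716 W = 162 kW

162 kW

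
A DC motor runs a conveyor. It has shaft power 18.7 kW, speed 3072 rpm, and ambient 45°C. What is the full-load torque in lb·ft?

ω = 2π × 3072/60 = 321.7 rad/s
τ = P/ω = 18700/321.7 = 58.13 N·m
In lb·ft: 58.13/1.356 = 42.9 lb·ft

42.9 lb·ft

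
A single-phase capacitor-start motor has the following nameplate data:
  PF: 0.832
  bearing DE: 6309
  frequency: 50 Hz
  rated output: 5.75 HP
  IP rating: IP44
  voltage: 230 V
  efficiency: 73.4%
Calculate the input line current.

30.5 A

P_out = 5.75 × 746 = 4290 W
P_in = P_out / η = 4290 / 0.734 = 5845 W
I = P_in / (V·cosφ) = 5845 / (230 × 0.832) = 30.5 A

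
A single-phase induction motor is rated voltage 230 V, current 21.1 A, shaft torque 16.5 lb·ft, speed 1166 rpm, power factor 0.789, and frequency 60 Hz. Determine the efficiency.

71.3 %

τ = 16.5 lb·ft × 1.356 = 22.37 N·m
ω = 2π × 1166/60 = 122.1 rad/s; P_out = τω = 22.37 × 122.1 = 2731 W
P_in = V·I·cosφ = 230 × 21.1 × 0.789 = 3829 W
η = P_out / P_in = 2731 / 3829 = 0.713 = 71.3%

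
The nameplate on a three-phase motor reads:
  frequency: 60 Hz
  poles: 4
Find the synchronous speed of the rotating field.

n_s = 120f/p = 120×60/4 = 1800 rpm

1800 rpm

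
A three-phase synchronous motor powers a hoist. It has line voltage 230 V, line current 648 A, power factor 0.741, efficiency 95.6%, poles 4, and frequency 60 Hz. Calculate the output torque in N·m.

970 N·m

P_in = √3·V·I·cosφ = 1.732 × 230 × 648 × 0.741 = 191280 W
P_out = η·P_in = 0.956 × 191280 = 182864 W
n = n_s = 120×60/4 = 1800 rpm (synchronous)
ω = 2π×1800/60 = 188.5 rad/s
τ = P_out/ω = 182864/188.5 = 970 N·m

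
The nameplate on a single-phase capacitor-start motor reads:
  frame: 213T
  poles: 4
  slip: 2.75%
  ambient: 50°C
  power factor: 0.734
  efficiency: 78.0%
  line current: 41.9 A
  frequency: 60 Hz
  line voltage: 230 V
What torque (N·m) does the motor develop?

P_in = V·I·cosφ = 230 × 41.9 × 0.734 = 7074 W
P_out = η·P_in = 0.78 × 7074 = 5518 W
n_s = 120×60/4 = 1800 rpm; n = 1800×(1−0.0275) = 1751 rpm
ω = 2π×1751/60 = 183.4 rad/s
τ = P_out/ω = 5518/183.4 = 30.1 N·m

30.1 N·m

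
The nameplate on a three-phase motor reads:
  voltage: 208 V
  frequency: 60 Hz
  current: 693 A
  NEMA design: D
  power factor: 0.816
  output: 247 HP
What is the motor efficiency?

90.4 %

P_out = 247 × 746 = 184262 W
P_in = √3·V_L·I_L·cosφ = 1.732 × 208 × 693 × 0.816 = 203720 W
η = P_out / P_in = 184262 / 203720 = 0.904 = 90.4%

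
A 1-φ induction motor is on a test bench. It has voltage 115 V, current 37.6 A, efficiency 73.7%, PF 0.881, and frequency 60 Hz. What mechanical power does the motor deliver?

P_in = V·I·cosφ = 115 × 37.6 × 0.881 = 3809 W
P_out = η·P_in = 0.737 × 3809 = 2807 W

2.81 kW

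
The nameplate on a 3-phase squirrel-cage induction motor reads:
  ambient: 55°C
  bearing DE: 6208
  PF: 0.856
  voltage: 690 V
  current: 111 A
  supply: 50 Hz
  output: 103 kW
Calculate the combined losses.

P_in = √3·V·I·cosφ = 1.732×690×111×0.856 = 113552 W
P_out = 103000 W
Losses = P_in − P_out = 113552 − 103000 = 10552 W

10.6 kW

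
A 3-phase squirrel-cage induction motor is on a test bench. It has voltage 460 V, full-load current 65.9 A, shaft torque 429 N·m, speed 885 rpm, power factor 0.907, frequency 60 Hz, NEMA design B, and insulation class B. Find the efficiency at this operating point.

ω = 2π × 885/60 = 92.68 rad/s; P_out = τω = 429 × 92.68 = 39760 W
P_in = √3·V_L·I_L·cosφ = 1.732 × 460 × 65.9 × 0.907 = 47621 W
η = P_out / P_in = 39760 / 47621 = 0.835 = 83.5%

83.5 %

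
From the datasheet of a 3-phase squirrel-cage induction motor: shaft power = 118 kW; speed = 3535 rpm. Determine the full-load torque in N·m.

ω = 2π × 3535/60 = 370.2 rad/s
τ = P/ω = 118000/370.2 = 319 N·m

319 N·m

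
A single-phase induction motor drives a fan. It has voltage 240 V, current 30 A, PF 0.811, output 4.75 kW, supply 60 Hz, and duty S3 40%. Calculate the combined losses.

1.09 kW

P_in = V·I·cosφ = 240×30×0.811 = 5839 W
P_out = 4750 W
Losses = P_in − P_out = 5839 − 4750 = 1089 W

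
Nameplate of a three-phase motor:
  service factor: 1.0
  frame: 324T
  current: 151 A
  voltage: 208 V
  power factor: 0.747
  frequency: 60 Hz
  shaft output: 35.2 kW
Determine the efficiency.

P_out = 35.2 kW = 35200 W
P_in = √3·V_L·I_L·cosφ = 1.732 × 208 × 151 × 0.747 = 40636 W
η = P_out / P_in = 35200 / 40636 = 0.866 = 86.6%

86.6 %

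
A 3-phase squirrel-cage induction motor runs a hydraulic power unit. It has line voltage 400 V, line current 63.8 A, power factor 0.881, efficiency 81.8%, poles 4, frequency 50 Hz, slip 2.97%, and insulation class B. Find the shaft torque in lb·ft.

P_in = √3·V·I·cosφ = 1.732 × 400 × 63.8 × 0.881 = 38941 W
P_out = η·P_in = 0.818 × 38941 = 31854 W
n_s = 120×50/4 = 1500 rpm; n = 1500×(1−0.0297) = 1455 rpm
ω = 2π×1455/60 = 152.4 rad/s
τ = P_out/ω = 31854/152.4 = 209 N·m
In lb·ft: 209/1.356 = 154 lb·ft

154 lb·ft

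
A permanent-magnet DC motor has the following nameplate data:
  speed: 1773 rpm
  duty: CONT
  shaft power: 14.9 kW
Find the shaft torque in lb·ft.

ω = 2π × 1773/60 = 185.7 rad/s
τ = P/ω = 14900/185.7 = 80.24 N·m
In lb·ft: 80.24/1.356 = 59.2 lb·ft

59.2 lb·ft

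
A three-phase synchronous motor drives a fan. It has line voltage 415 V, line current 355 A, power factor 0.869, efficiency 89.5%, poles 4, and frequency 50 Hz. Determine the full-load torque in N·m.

1260 N·m

P_in = √3·V·I·cosφ = 1.732 × 415 × 355 × 0.869 = 221740 W
P_out = η·P_in = 0.895 × 221740 = 198457 W
n = n_s = 120×50/4 = 1500 rpm (synchronous)
ω = 2π×1500/60 = 157.1 rad/s
τ = P_out/ω = 198457/157.1 = 1260 N·m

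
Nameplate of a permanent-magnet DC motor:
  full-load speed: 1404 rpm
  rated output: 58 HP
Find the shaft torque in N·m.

294 N·m

P_out = 58 × 746 = 43268 W
ω = 2π × 1404/60 = 147 rad/s
τ = P_out/ω = 43268/147 = 294 N·m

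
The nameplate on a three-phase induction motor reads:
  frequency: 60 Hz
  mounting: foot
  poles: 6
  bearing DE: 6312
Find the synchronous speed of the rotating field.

n_s = 120f/p = 120×60/6 = 1200 rpm

1200 rpm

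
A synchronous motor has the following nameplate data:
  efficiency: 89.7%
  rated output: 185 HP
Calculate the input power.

P_out = 185 × 746 = 138010 W
P_in = P_out/η = 138010/0.897 = 153857 W = 154 kW

154 kW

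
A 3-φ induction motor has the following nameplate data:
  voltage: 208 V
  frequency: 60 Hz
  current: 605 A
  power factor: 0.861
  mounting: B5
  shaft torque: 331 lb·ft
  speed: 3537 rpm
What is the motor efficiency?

τ = 331 lb·ft × 1.356 = 448.8 N·m
ω = 2π × 3537/60 = 370.4 rad/s; P_out = τω = 448.8 × 370.4 = 166236 W
P_in = √3·V_L·I_L·cosφ = 1.732 × 208 × 605 × 0.861 = 187659 W
η = P_out / P_in = 166236 / 187659 = 0.886 = 88.6%

88.6 %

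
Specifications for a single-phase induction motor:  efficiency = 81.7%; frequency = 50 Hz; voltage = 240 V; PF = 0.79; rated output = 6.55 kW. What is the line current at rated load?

42.3 A

P_out = 6.55 kW = 6550 W
P_in = P_out / η = 6550 / 0.817 = 8017 W
I = P_in / (V·cosφ) = 8017 / (240 × 0.79) = 42.3 A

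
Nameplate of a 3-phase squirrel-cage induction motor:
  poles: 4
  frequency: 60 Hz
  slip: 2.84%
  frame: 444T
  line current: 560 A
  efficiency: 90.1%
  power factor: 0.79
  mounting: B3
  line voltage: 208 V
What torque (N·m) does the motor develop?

P_in = √3·V·I·cosφ = 1.732 × 208 × 560 × 0.79 = 159377 W
P_out = η·P_in = 0.901 × 159377 = 143599 W
n_s = 120×60/4 = 1800 rpm; n = 1800×(1−0.0284) = 1749 rpm
ω = 2π×1749/60 = 183.2 rad/s
τ = P_out/ω = 143599/183.2 = 784 N·m

784 N·m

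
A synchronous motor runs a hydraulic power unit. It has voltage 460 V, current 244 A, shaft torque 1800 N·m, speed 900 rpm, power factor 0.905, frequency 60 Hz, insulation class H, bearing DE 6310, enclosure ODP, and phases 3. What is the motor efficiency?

96.4 %

ω = 2π × 900/60 = 94.25 rad/s; P_out = τω = 1800 × 94.25 = 169650 W
P_in = √3·V_L·I_L·cosφ = 1.732 × 460 × 244 × 0.905 = 175932 W
η = P_out / P_in = 169650 / 175932 = 0.964 = 96.4%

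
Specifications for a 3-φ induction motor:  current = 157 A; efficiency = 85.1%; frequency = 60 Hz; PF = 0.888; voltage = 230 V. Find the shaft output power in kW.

P_in = √3·V·I·cosφ = 1.732 × 230 × 157 × 0.888 = 55538 W
P_out = η·P_in = 0.851 × 55538 = 47263 W

47.3 kW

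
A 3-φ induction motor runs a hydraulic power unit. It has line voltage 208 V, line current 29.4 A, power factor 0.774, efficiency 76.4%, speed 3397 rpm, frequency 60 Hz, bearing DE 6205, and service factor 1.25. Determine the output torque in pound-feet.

13 lb·ft

P_in = √3·V·I·cosφ = 1.732 × 208 × 29.4 × 0.774 = 8198 W
P_out = η·P_in = 0.764 × 8198 = 6263 W
n = 3397 rpm
ω = 2π×3397/60 = 355.7 rad/s
τ = P_out/ω = 6263/355.7 = 17.61 N·m
In lb·ft: 17.61/1.356 = 13 lb·ft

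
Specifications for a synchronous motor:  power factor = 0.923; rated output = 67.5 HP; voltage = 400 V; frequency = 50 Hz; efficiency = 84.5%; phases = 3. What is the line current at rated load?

93.2 A

P_out = 67.5 × 746 = 50355 W
P_in = P_out / η = 50355 / 0.845 = 59592 W
I_L = P_in / (√3·V_L·cosφ) = 59592 / (1.732 × 400 × 0.923) = 93.2 A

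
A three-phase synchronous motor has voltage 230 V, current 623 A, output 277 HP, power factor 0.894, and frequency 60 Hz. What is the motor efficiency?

P_out = 277 × 746 = 206642 W
P_in = √3·V_L·I_L·cosφ = 1.732 × 230 × 623 × 0.894 = 221871 W
η = P_out / P_in = 206642 / 221871 = 0.931 = 93.1%

93.1 %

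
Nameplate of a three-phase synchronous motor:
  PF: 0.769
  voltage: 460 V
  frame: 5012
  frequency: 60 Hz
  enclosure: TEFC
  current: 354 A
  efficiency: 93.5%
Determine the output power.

203 kW

P_in = √3·V·I·cosφ = 1.732 × 460 × 354 × 0.769 = 216888 W
P_out = η·P_in = 0.935 × 216888 = 202790 W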